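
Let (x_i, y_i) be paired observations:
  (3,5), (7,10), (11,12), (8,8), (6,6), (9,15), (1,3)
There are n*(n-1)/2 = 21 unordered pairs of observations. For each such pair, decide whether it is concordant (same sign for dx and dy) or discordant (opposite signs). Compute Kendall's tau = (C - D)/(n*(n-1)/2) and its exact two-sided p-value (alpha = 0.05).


Step 1: Enumerate the 21 unordered pairs (i,j) with i<j and classify each by sign(x_j-x_i) * sign(y_j-y_i).
  (1,2):dx=+4,dy=+5->C; (1,3):dx=+8,dy=+7->C; (1,4):dx=+5,dy=+3->C; (1,5):dx=+3,dy=+1->C
  (1,6):dx=+6,dy=+10->C; (1,7):dx=-2,dy=-2->C; (2,3):dx=+4,dy=+2->C; (2,4):dx=+1,dy=-2->D
  (2,5):dx=-1,dy=-4->C; (2,6):dx=+2,dy=+5->C; (2,7):dx=-6,dy=-7->C; (3,4):dx=-3,dy=-4->C
  (3,5):dx=-5,dy=-6->C; (3,6):dx=-2,dy=+3->D; (3,7):dx=-10,dy=-9->C; (4,5):dx=-2,dy=-2->C
  (4,6):dx=+1,dy=+7->C; (4,7):dx=-7,dy=-5->C; (5,6):dx=+3,dy=+9->C; (5,7):dx=-5,dy=-3->C
  (6,7):dx=-8,dy=-12->C
Step 2: C = 19, D = 2, total pairs = 21.
Step 3: tau = (C - D)/(n(n-1)/2) = (19 - 2)/21 = 0.809524.
Step 4: Exact two-sided p-value (enumerate n! = 5040 permutations of y under H0): p = 0.010714.
Step 5: alpha = 0.05. reject H0.

tau_b = 0.8095 (C=19, D=2), p = 0.010714, reject H0.


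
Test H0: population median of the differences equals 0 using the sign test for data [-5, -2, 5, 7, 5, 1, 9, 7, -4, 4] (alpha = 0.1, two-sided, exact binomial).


Step 1: Discard zero differences. Original n = 10; n_eff = number of nonzero differences = 10.
Nonzero differences (with sign): -5, -2, +5, +7, +5, +1, +9, +7, -4, +4
Step 2: Count signs: positive = 7, negative = 3.
Step 3: Under H0: P(positive) = 0.5, so the number of positives S ~ Bin(10, 0.5).
Step 4: Two-sided exact p-value = sum of Bin(10,0.5) probabilities at or below the observed probability = 0.343750.
Step 5: alpha = 0.1. fail to reject H0.

n_eff = 10, pos = 7, neg = 3, p = 0.343750, fail to reject H0.


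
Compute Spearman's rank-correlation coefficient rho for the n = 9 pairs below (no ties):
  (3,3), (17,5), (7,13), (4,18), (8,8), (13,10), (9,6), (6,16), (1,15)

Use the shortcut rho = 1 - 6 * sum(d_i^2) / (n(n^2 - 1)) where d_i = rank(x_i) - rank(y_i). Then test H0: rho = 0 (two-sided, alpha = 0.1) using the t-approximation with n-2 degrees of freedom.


Step 1: Rank x and y separately (midranks; no ties here).
rank(x): 3->2, 17->9, 7->5, 4->3, 8->6, 13->8, 9->7, 6->4, 1->1
rank(y): 3->1, 5->2, 13->6, 18->9, 8->4, 10->5, 6->3, 16->8, 15->7
Step 2: d_i = R_x(i) - R_y(i); compute d_i^2.
  (2-1)^2=1, (9-2)^2=49, (5-6)^2=1, (3-9)^2=36, (6-4)^2=4, (8-5)^2=9, (7-3)^2=16, (4-8)^2=16, (1-7)^2=36
sum(d^2) = 168.
Step 3: rho = 1 - 6*168 / (9*(9^2 - 1)) = 1 - 1008/720 = -0.400000.
Step 4: Under H0, t = rho * sqrt((n-2)/(1-rho^2)) = -1.1547 ~ t(7).
Step 5: Two-sided p-value from the t-distribution with 7 df = 0.286105.
Step 6: alpha = 0.1. fail to reject H0.

rho = -0.4000, p = 0.286105, fail to reject H0 at alpha = 0.1.


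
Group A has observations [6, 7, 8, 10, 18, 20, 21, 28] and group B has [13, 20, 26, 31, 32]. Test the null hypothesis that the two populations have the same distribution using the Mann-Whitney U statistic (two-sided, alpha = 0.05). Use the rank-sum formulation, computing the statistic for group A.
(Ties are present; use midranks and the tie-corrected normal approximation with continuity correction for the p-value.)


Step 1: Combine and sort all 13 observations; assign midranks.
sorted (value, group): (6,X), (7,X), (8,X), (10,X), (13,Y), (18,X), (20,X), (20,Y), (21,X), (26,Y), (28,X), (31,Y), (32,Y)
ranks: 6->1, 7->2, 8->3, 10->4, 13->5, 18->6, 20->7.5, 20->7.5, 21->9, 26->10, 28->11, 31->12, 32->13
Step 2: Rank sum for X: R1 = 1 + 2 + 3 + 4 + 6 + 7.5 + 9 + 11 = 43.5.
Step 3: U_X = R1 - n1(n1+1)/2 = 43.5 - 8*9/2 = 43.5 - 36 = 7.5.
       U_Y = n1*n2 - U_X = 40 - 7.5 = 32.5.
Step 4: Ties are present, so use the tie-corrected normal approximation (with continuity correction) for the p-value.
Step 5: p-value = 0.078571; compare to alpha = 0.05. fail to reject H0.

U_X = 7.5, p = 0.078571, fail to reject H0 at alpha = 0.05.


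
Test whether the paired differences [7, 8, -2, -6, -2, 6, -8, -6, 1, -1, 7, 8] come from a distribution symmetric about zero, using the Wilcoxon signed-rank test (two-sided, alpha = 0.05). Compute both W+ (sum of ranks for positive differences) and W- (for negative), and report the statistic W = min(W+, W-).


Step 1: Drop any zero differences (none here) and take |d_i|.
|d| = [7, 8, 2, 6, 2, 6, 8, 6, 1, 1, 7, 8]
Step 2: Midrank |d_i| (ties get averaged ranks).
ranks: |7|->8.5, |8|->11, |2|->3.5, |6|->6, |2|->3.5, |6|->6, |8|->11, |6|->6, |1|->1.5, |1|->1.5, |7|->8.5, |8|->11
Step 3: Attach original signs; sum ranks with positive sign and with negative sign.
W+ = 8.5 + 11 + 6 + 1.5 + 8.5 + 11 = 46.5
W- = 3.5 + 6 + 3.5 + 11 + 6 + 1.5 = 31.5
(Check: W+ + W- = 78 should equal n(n+1)/2 = 78.)
Step 4: Test statistic W = min(W+, W-) = 31.5.
Step 5: Ties in |d|, so use the tie-corrected normal approximation.
        E[W] = n(n+1)/4 = 12*13/4 = 39.
        Tie groups: |d|=1 (t=2), |d|=2 (t=2), |d|=6 (t=3), |d|=7 (t=2), |d|=8 (t=3); sum(t^3 - t) = 66.
        Var[W] = n(n+1)(2n+1)/24 - sum(t^3-t)/48 = 3900/24 - 66/48 = 161.125.
        z = (W - E[W]) / sqrt(Var[W]) = (31.5 - 39) / 12.6935 = -0.5909.
        Two-sided p = 2*Phi(z) = 0.554619.
Step 6: alpha = 0.05. fail to reject H0.

W+ = 46.5, W- = 31.5, W = min = 31.5, p = 0.554619, fail to reject H0.


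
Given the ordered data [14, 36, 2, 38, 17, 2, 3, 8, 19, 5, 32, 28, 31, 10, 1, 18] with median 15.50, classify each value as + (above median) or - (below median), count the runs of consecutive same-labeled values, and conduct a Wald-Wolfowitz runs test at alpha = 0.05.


Step 1: Compute median = 15.50; label A = above, B = below.
Labels in order: BABAABBBABAAABBA  (n_A = 8, n_B = 8)
Step 2: Count runs R = 10.
Step 3: Under H0 (random ordering), E[R] = 2*n_A*n_B/(n_A+n_B) + 1 = 2*8*8/16 + 1 = 9.0000.
        Var[R] = 2*n_A*n_B*(2*n_A*n_B - n_A - n_B) / ((n_A+n_B)^2 * (n_A+n_B-1)) = 14336/3840 = 3.7333.
        SD[R] = 1.9322.
Step 4: Continuity-corrected z = (R - 0.5 - E[R]) / SD[R] = (10 - 0.5 - 9.0000) / 1.9322 = 0.2588.
Step 5: Two-sided p-value via normal approximation = 2*(1 - Phi(|z|)) = 0.795809.
Step 6: alpha = 0.05. fail to reject H0.

R = 10, z = 0.2588, p = 0.795809, fail to reject H0.


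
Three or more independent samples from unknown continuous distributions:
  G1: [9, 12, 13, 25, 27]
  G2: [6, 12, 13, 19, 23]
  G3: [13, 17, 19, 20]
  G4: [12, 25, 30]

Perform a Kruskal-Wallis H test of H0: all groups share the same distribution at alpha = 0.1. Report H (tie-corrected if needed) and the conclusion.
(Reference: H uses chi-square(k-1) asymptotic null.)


Step 1: Combine all N = 17 observations and assign midranks.
sorted (value, group, rank): (6,G2,1), (9,G1,2), (12,G1,4), (12,G2,4), (12,G4,4), (13,G1,7), (13,G2,7), (13,G3,7), (17,G3,9), (19,G2,10.5), (19,G3,10.5), (20,G3,12), (23,G2,13), (25,G1,14.5), (25,G4,14.5), (27,G1,16), (30,G4,17)
Step 2: Sum ranks within each group.
R_1 = 43.5 (n_1 = 5)
R_2 = 35.5 (n_2 = 5)
R_3 = 38.5 (n_3 = 4)
R_4 = 35.5 (n_4 = 3)
Step 3: H = 12/(N(N+1)) * sum(R_i^2/n_i) - 3(N+1)
     = 12/(17*18) * (43.5^2/5 + 35.5^2/5 + 38.5^2/4 + 35.5^2/3) - 3*18
     = 0.039216 * 1421.15 - 54
     = 1.731209.
Step 4: Ties present; correction factor C = 1 - 60/(17^3 - 17) = 0.987745. Corrected H = 1.731209 / 0.987745 = 1.752688.
Step 5: Under H0, H ~ chi^2(3); p-value = 0.625284.
Step 6: alpha = 0.1. fail to reject H0.

H = 1.7527, df = 3, p = 0.625284, fail to reject H0.


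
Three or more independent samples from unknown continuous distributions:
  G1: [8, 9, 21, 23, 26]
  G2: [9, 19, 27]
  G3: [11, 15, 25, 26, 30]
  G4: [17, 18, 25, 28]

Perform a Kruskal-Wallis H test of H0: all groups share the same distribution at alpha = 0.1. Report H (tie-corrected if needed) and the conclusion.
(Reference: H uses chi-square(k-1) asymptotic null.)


Step 1: Combine all N = 17 observations and assign midranks.
sorted (value, group, rank): (8,G1,1), (9,G1,2.5), (9,G2,2.5), (11,G3,4), (15,G3,5), (17,G4,6), (18,G4,7), (19,G2,8), (21,G1,9), (23,G1,10), (25,G3,11.5), (25,G4,11.5), (26,G1,13.5), (26,G3,13.5), (27,G2,15), (28,G4,16), (30,G3,17)
Step 2: Sum ranks within each group.
R_1 = 36 (n_1 = 5)
R_2 = 25.5 (n_2 = 3)
R_3 = 51 (n_3 = 5)
R_4 = 40.5 (n_4 = 4)
Step 3: H = 12/(N(N+1)) * sum(R_i^2/n_i) - 3(N+1)
     = 12/(17*18) * (36^2/5 + 25.5^2/3 + 51^2/5 + 40.5^2/4) - 3*18
     = 0.039216 * 1406.21 - 54
     = 1.145588.
Step 4: Ties present; correction factor C = 1 - 18/(17^3 - 17) = 0.996324. Corrected H = 1.145588 / 0.996324 = 1.149815.
Step 5: Under H0, H ~ chi^2(3); p-value = 0.765064.
Step 6: alpha = 0.1. fail to reject H0.

H = 1.1498, df = 3, p = 0.765064, fail to reject H0.


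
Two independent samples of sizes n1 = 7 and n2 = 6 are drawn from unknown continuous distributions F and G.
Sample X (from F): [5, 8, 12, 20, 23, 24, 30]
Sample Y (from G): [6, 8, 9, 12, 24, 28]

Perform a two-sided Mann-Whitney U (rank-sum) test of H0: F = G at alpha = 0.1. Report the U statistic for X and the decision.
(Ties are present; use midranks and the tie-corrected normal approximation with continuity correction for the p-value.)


Step 1: Combine and sort all 13 observations; assign midranks.
sorted (value, group): (5,X), (6,Y), (8,X), (8,Y), (9,Y), (12,X), (12,Y), (20,X), (23,X), (24,X), (24,Y), (28,Y), (30,X)
ranks: 5->1, 6->2, 8->3.5, 8->3.5, 9->5, 12->6.5, 12->6.5, 20->8, 23->9, 24->10.5, 24->10.5, 28->12, 30->13
Step 2: Rank sum for X: R1 = 1 + 3.5 + 6.5 + 8 + 9 + 10.5 + 13 = 51.5.
Step 3: U_X = R1 - n1(n1+1)/2 = 51.5 - 7*8/2 = 51.5 - 28 = 23.5.
       U_Y = n1*n2 - U_X = 42 - 23.5 = 18.5.
Step 4: Ties are present, so use the tie-corrected normal approximation (with continuity correction) for the p-value.
Step 5: p-value = 0.774190; compare to alpha = 0.1. fail to reject H0.

U_X = 23.5, p = 0.774190, fail to reject H0 at alpha = 0.1.


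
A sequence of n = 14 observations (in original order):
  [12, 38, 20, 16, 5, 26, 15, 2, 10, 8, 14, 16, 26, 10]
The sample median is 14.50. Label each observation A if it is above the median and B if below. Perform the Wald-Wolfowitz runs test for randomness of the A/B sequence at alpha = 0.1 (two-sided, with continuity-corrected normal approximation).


Step 1: Compute median = 14.50; label A = above, B = below.
Labels in order: BAAABAABBBBAAB  (n_A = 7, n_B = 7)
Step 2: Count runs R = 7.
Step 3: Under H0 (random ordering), E[R] = 2*n_A*n_B/(n_A+n_B) + 1 = 2*7*7/14 + 1 = 8.0000.
        Var[R] = 2*n_A*n_B*(2*n_A*n_B - n_A - n_B) / ((n_A+n_B)^2 * (n_A+n_B-1)) = 8232/2548 = 3.2308.
        SD[R] = 1.7974.
Step 4: Continuity-corrected z = (R + 0.5 - E[R]) / SD[R] = (7 + 0.5 - 8.0000) / 1.7974 = -0.2782.
Step 5: Two-sided p-value via normal approximation = 2*(1 - Phi(|z|)) = 0.780879.
Step 6: alpha = 0.1. fail to reject H0.

R = 7, z = -0.2782, p = 0.780879, fail to reject H0.


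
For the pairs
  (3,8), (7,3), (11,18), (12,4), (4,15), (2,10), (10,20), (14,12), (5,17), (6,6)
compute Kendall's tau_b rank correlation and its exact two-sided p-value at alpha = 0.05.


Step 1: Enumerate the 45 unordered pairs (i,j) with i<j and classify each by sign(x_j-x_i) * sign(y_j-y_i).
  (1,2):dx=+4,dy=-5->D; (1,3):dx=+8,dy=+10->C; (1,4):dx=+9,dy=-4->D; (1,5):dx=+1,dy=+7->C
  (1,6):dx=-1,dy=+2->D; (1,7):dx=+7,dy=+12->C; (1,8):dx=+11,dy=+4->C; (1,9):dx=+2,dy=+9->C
  (1,10):dx=+3,dy=-2->D; (2,3):dx=+4,dy=+15->C; (2,4):dx=+5,dy=+1->C; (2,5):dx=-3,dy=+12->D
  (2,6):dx=-5,dy=+7->D; (2,7):dx=+3,dy=+17->C; (2,8):dx=+7,dy=+9->C; (2,9):dx=-2,dy=+14->D
  (2,10):dx=-1,dy=+3->D; (3,4):dx=+1,dy=-14->D; (3,5):dx=-7,dy=-3->C; (3,6):dx=-9,dy=-8->C
  (3,7):dx=-1,dy=+2->D; (3,8):dx=+3,dy=-6->D; (3,9):dx=-6,dy=-1->C; (3,10):dx=-5,dy=-12->C
  (4,5):dx=-8,dy=+11->D; (4,6):dx=-10,dy=+6->D; (4,7):dx=-2,dy=+16->D; (4,8):dx=+2,dy=+8->C
  (4,9):dx=-7,dy=+13->D; (4,10):dx=-6,dy=+2->D; (5,6):dx=-2,dy=-5->C; (5,7):dx=+6,dy=+5->C
  (5,8):dx=+10,dy=-3->D; (5,9):dx=+1,dy=+2->C; (5,10):dx=+2,dy=-9->D; (6,7):dx=+8,dy=+10->C
  (6,8):dx=+12,dy=+2->C; (6,9):dx=+3,dy=+7->C; (6,10):dx=+4,dy=-4->D; (7,8):dx=+4,dy=-8->D
  (7,9):dx=-5,dy=-3->C; (7,10):dx=-4,dy=-14->C; (8,9):dx=-9,dy=+5->D; (8,10):dx=-8,dy=-6->C
  (9,10):dx=+1,dy=-11->D
Step 2: C = 23, D = 22, total pairs = 45.
Step 3: tau = (C - D)/(n(n-1)/2) = (23 - 22)/45 = 0.022222.
Step 4: Exact two-sided p-value (enumerate n! = 3628800 permutations of y under H0): p = 1.000000.
Step 5: alpha = 0.05. fail to reject H0.

tau_b = 0.0222 (C=23, D=22), p = 1.000000, fail to reject H0.


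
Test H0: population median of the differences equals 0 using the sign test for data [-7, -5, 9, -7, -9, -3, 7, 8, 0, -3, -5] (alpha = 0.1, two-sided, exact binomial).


Step 1: Discard zero differences. Original n = 11; n_eff = number of nonzero differences = 10.
Nonzero differences (with sign): -7, -5, +9, -7, -9, -3, +7, +8, -3, -5
Step 2: Count signs: positive = 3, negative = 7.
Step 3: Under H0: P(positive) = 0.5, so the number of positives S ~ Bin(10, 0.5).
Step 4: Two-sided exact p-value = sum of Bin(10,0.5) probabilities at or below the observed probability = 0.343750.
Step 5: alpha = 0.1. fail to reject H0.

n_eff = 10, pos = 3, neg = 7, p = 0.343750, fail to reject H0.


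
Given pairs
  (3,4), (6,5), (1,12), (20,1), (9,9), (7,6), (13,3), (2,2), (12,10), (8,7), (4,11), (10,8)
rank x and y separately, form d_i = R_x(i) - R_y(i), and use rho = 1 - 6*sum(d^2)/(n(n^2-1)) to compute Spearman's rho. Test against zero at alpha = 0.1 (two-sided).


Step 1: Rank x and y separately (midranks; no ties here).
rank(x): 3->3, 6->5, 1->1, 20->12, 9->8, 7->6, 13->11, 2->2, 12->10, 8->7, 4->4, 10->9
rank(y): 4->4, 5->5, 12->12, 1->1, 9->9, 6->6, 3->3, 2->2, 10->10, 7->7, 11->11, 8->8
Step 2: d_i = R_x(i) - R_y(i); compute d_i^2.
  (3-4)^2=1, (5-5)^2=0, (1-12)^2=121, (12-1)^2=121, (8-9)^2=1, (6-6)^2=0, (11-3)^2=64, (2-2)^2=0, (10-10)^2=0, (7-7)^2=0, (4-11)^2=49, (9-8)^2=1
sum(d^2) = 358.
Step 3: rho = 1 - 6*358 / (12*(12^2 - 1)) = 1 - 2148/1716 = -0.251748.
Step 4: Under H0, t = rho * sqrt((n-2)/(1-rho^2)) = -0.8226 ~ t(10).
Step 5: Two-sided p-value from the t-distribution with 10 df = 0.429919.
Step 6: alpha = 0.1. fail to reject H0.

rho = -0.2517, p = 0.429919, fail to reject H0 at alpha = 0.1.


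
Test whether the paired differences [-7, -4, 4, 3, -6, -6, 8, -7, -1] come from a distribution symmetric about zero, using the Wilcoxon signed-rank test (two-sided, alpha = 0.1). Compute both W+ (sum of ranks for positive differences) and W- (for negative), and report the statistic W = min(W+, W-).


Step 1: Drop any zero differences (none here) and take |d_i|.
|d| = [7, 4, 4, 3, 6, 6, 8, 7, 1]
Step 2: Midrank |d_i| (ties get averaged ranks).
ranks: |7|->7.5, |4|->3.5, |4|->3.5, |3|->2, |6|->5.5, |6|->5.5, |8|->9, |7|->7.5, |1|->1
Step 3: Attach original signs; sum ranks with positive sign and with negative sign.
W+ = 3.5 + 2 + 9 = 14.5
W- = 7.5 + 3.5 + 5.5 + 5.5 + 7.5 + 1 = 30.5
(Check: W+ + W- = 45 should equal n(n+1)/2 = 45.)
Step 4: Test statistic W = min(W+, W-) = 14.5.
Step 5: Ties in |d|, so use the tie-corrected normal approximation.
        E[W] = n(n+1)/4 = 9*10/4 = 22.5.
        Tie groups: |d|=4 (t=2), |d|=6 (t=2), |d|=7 (t=2); sum(t^3 - t) = 18.
        Var[W] = n(n+1)(2n+1)/24 - sum(t^3-t)/48 = 1710/24 - 18/48 = 70.875.
        z = (W - E[W]) / sqrt(Var[W]) = (14.5 - 22.5) / 8.4187 = -0.9503.
        Two-sided p = 2*Phi(z) = 0.341979.
Step 6: alpha = 0.1. fail to reject H0.

W+ = 14.5, W- = 30.5, W = min = 14.5, p = 0.341979, fail to reject H0.


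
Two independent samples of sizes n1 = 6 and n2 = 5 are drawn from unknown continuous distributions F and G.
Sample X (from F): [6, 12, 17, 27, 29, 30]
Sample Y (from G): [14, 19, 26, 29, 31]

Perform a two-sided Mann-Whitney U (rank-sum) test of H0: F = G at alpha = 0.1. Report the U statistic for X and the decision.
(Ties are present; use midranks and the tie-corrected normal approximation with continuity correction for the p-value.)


Step 1: Combine and sort all 11 observations; assign midranks.
sorted (value, group): (6,X), (12,X), (14,Y), (17,X), (19,Y), (26,Y), (27,X), (29,X), (29,Y), (30,X), (31,Y)
ranks: 6->1, 12->2, 14->3, 17->4, 19->5, 26->6, 27->7, 29->8.5, 29->8.5, 30->10, 31->11
Step 2: Rank sum for X: R1 = 1 + 2 + 4 + 7 + 8.5 + 10 = 32.5.
Step 3: U_X = R1 - n1(n1+1)/2 = 32.5 - 6*7/2 = 32.5 - 21 = 11.5.
       U_Y = n1*n2 - U_X = 30 - 11.5 = 18.5.
Step 4: Ties are present, so use the tie-corrected normal approximation (with continuity correction) for the p-value.
Step 5: p-value = 0.583025; compare to alpha = 0.1. fail to reject H0.

U_X = 11.5, p = 0.583025, fail to reject H0 at alpha = 0.1.


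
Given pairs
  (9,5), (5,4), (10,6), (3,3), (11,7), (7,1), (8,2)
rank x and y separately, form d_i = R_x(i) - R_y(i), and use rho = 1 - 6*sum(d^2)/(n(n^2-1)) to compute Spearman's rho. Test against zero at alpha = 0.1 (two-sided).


Step 1: Rank x and y separately (midranks; no ties here).
rank(x): 9->5, 5->2, 10->6, 3->1, 11->7, 7->3, 8->4
rank(y): 5->5, 4->4, 6->6, 3->3, 7->7, 1->1, 2->2
Step 2: d_i = R_x(i) - R_y(i); compute d_i^2.
  (5-5)^2=0, (2-4)^2=4, (6-6)^2=0, (1-3)^2=4, (7-7)^2=0, (3-1)^2=4, (4-2)^2=4
sum(d^2) = 16.
Step 3: rho = 1 - 6*16 / (7*(7^2 - 1)) = 1 - 96/336 = 0.714286.
Step 4: Under H0, t = rho * sqrt((n-2)/(1-rho^2)) = 2.2822 ~ t(5).
Step 5: Two-sided p-value from the t-distribution with 5 df = 0.071344.
Step 6: alpha = 0.1. reject H0.

rho = 0.7143, p = 0.071344, reject H0 at alpha = 0.1.


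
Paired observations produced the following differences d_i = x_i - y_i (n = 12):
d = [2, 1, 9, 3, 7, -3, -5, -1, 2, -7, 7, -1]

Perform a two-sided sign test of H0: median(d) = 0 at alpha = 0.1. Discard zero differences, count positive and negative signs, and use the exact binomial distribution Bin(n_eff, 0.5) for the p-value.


Step 1: Discard zero differences. Original n = 12; n_eff = number of nonzero differences = 12.
Nonzero differences (with sign): +2, +1, +9, +3, +7, -3, -5, -1, +2, -7, +7, -1
Step 2: Count signs: positive = 7, negative = 5.
Step 3: Under H0: P(positive) = 0.5, so the number of positives S ~ Bin(12, 0.5).
Step 4: Two-sided exact p-value = sum of Bin(12,0.5) probabilities at or below the observed probability = 0.774414.
Step 5: alpha = 0.1. fail to reject H0.

n_eff = 12, pos = 7, neg = 5, p = 0.774414, fail to reject H0.


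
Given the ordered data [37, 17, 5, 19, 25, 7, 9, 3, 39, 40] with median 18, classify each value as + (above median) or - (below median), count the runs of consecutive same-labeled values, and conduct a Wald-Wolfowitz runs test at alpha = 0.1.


Step 1: Compute median = 18; label A = above, B = below.
Labels in order: ABBAABBBAA  (n_A = 5, n_B = 5)
Step 2: Count runs R = 5.
Step 3: Under H0 (random ordering), E[R] = 2*n_A*n_B/(n_A+n_B) + 1 = 2*5*5/10 + 1 = 6.0000.
        Var[R] = 2*n_A*n_B*(2*n_A*n_B - n_A - n_B) / ((n_A+n_B)^2 * (n_A+n_B-1)) = 2000/900 = 2.2222.
        SD[R] = 1.4907.
Step 4: Continuity-corrected z = (R + 0.5 - E[R]) / SD[R] = (5 + 0.5 - 6.0000) / 1.4907 = -0.3354.
Step 5: Two-sided p-value via normal approximation = 2*(1 - Phi(|z|)) = 0.737316.
Step 6: alpha = 0.1. fail to reject H0.

R = 5, z = -0.3354, p = 0.737316, fail to reject H0.


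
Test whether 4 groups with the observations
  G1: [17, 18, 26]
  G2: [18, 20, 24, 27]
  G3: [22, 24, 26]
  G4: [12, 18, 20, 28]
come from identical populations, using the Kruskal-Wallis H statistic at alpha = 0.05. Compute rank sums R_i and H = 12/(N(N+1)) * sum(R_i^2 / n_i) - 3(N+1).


Step 1: Combine all N = 14 observations and assign midranks.
sorted (value, group, rank): (12,G4,1), (17,G1,2), (18,G1,4), (18,G2,4), (18,G4,4), (20,G2,6.5), (20,G4,6.5), (22,G3,8), (24,G2,9.5), (24,G3,9.5), (26,G1,11.5), (26,G3,11.5), (27,G2,13), (28,G4,14)
Step 2: Sum ranks within each group.
R_1 = 17.5 (n_1 = 3)
R_2 = 33 (n_2 = 4)
R_3 = 29 (n_3 = 3)
R_4 = 25.5 (n_4 = 4)
Step 3: H = 12/(N(N+1)) * sum(R_i^2/n_i) - 3(N+1)
     = 12/(14*15) * (17.5^2/3 + 33^2/4 + 29^2/3 + 25.5^2/4) - 3*15
     = 0.057143 * 817.229 - 45
     = 1.698810.
Step 4: Ties present; correction factor C = 1 - 42/(14^3 - 14) = 0.984615. Corrected H = 1.698810 / 0.984615 = 1.725353.
Step 5: Under H0, H ~ chi^2(3); p-value = 0.631312.
Step 6: alpha = 0.05. fail to reject H0.

H = 1.7254, df = 3, p = 0.631312, fail to reject H0.


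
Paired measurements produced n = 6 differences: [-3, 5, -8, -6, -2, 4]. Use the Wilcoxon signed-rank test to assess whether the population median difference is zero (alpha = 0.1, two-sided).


Step 1: Drop any zero differences (none here) and take |d_i|.
|d| = [3, 5, 8, 6, 2, 4]
Step 2: Midrank |d_i| (ties get averaged ranks).
ranks: |3|->2, |5|->4, |8|->6, |6|->5, |2|->1, |4|->3
Step 3: Attach original signs; sum ranks with positive sign and with negative sign.
W+ = 4 + 3 = 7
W- = 2 + 6 + 5 + 1 = 14
(Check: W+ + W- = 21 should equal n(n+1)/2 = 21.)
Step 4: Test statistic W = min(W+, W-) = 7.
Step 5: No ties, so the exact null distribution over the 2^6 = 64 sign assignments gives the two-sided p-value = 0.562500.
Step 6: alpha = 0.1. fail to reject H0.

W+ = 7, W- = 14, W = min = 7, p = 0.562500, fail to reject H0.


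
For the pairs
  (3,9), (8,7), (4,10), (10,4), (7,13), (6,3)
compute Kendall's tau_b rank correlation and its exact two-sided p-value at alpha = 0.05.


Step 1: Enumerate the 15 unordered pairs (i,j) with i<j and classify each by sign(x_j-x_i) * sign(y_j-y_i).
  (1,2):dx=+5,dy=-2->D; (1,3):dx=+1,dy=+1->C; (1,4):dx=+7,dy=-5->D; (1,5):dx=+4,dy=+4->C
  (1,6):dx=+3,dy=-6->D; (2,3):dx=-4,dy=+3->D; (2,4):dx=+2,dy=-3->D; (2,5):dx=-1,dy=+6->D
  (2,6):dx=-2,dy=-4->C; (3,4):dx=+6,dy=-6->D; (3,5):dx=+3,dy=+3->C; (3,6):dx=+2,dy=-7->D
  (4,5):dx=-3,dy=+9->D; (4,6):dx=-4,dy=-1->C; (5,6):dx=-1,dy=-10->C
Step 2: C = 6, D = 9, total pairs = 15.
Step 3: tau = (C - D)/(n(n-1)/2) = (6 - 9)/15 = -0.200000.
Step 4: Exact two-sided p-value (enumerate n! = 720 permutations of y under H0): p = 0.719444.
Step 5: alpha = 0.05. fail to reject H0.

tau_b = -0.2000 (C=6, D=9), p = 0.719444, fail to reject H0.


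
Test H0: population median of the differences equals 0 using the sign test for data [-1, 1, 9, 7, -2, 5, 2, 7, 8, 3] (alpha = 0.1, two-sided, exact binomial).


Step 1: Discard zero differences. Original n = 10; n_eff = number of nonzero differences = 10.
Nonzero differences (with sign): -1, +1, +9, +7, -2, +5, +2, +7, +8, +3
Step 2: Count signs: positive = 8, negative = 2.
Step 3: Under H0: P(positive) = 0.5, so the number of positives S ~ Bin(10, 0.5).
Step 4: Two-sided exact p-value = sum of Bin(10,0.5) probabilities at or below the observed probability = 0.109375.
Step 5: alpha = 0.1. fail to reject H0.

n_eff = 10, pos = 8, neg = 2, p = 0.109375, fail to reject H0.


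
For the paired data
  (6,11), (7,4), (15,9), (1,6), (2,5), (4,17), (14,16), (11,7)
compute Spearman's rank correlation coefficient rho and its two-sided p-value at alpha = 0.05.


Step 1: Rank x and y separately (midranks; no ties here).
rank(x): 6->4, 7->5, 15->8, 1->1, 2->2, 4->3, 14->7, 11->6
rank(y): 11->6, 4->1, 9->5, 6->3, 5->2, 17->8, 16->7, 7->4
Step 2: d_i = R_x(i) - R_y(i); compute d_i^2.
  (4-6)^2=4, (5-1)^2=16, (8-5)^2=9, (1-3)^2=4, (2-2)^2=0, (3-8)^2=25, (7-7)^2=0, (6-4)^2=4
sum(d^2) = 62.
Step 3: rho = 1 - 6*62 / (8*(8^2 - 1)) = 1 - 372/504 = 0.261905.
Step 4: Under H0, t = rho * sqrt((n-2)/(1-rho^2)) = 0.6647 ~ t(6).
Step 5: Two-sided p-value from the t-distribution with 6 df = 0.530923.
Step 6: alpha = 0.05. fail to reject H0.

rho = 0.2619, p = 0.530923, fail to reject H0 at alpha = 0.05.


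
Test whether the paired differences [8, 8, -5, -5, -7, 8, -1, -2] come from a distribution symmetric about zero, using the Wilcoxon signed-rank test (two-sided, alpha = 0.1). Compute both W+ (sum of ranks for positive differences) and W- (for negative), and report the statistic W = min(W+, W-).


Step 1: Drop any zero differences (none here) and take |d_i|.
|d| = [8, 8, 5, 5, 7, 8, 1, 2]
Step 2: Midrank |d_i| (ties get averaged ranks).
ranks: |8|->7, |8|->7, |5|->3.5, |5|->3.5, |7|->5, |8|->7, |1|->1, |2|->2
Step 3: Attach original signs; sum ranks with positive sign and with negative sign.
W+ = 7 + 7 + 7 = 21
W- = 3.5 + 3.5 + 5 + 1 + 2 = 15
(Check: W+ + W- = 36 should equal n(n+1)/2 = 36.)
Step 4: Test statistic W = min(W+, W-) = 15.
Step 5: Ties in |d|, so use the tie-corrected normal approximation.
        E[W] = n(n+1)/4 = 8*9/4 = 18.
        Tie groups: |d|=5 (t=2), |d|=8 (t=3); sum(t^3 - t) = 30.
        Var[W] = n(n+1)(2n+1)/24 - sum(t^3-t)/48 = 1224/24 - 30/48 = 50.375.
        z = (W - E[W]) / sqrt(Var[W]) = (15 - 18) / 7.0975 = -0.4227.
        Two-sided p = 2*Phi(z) = 0.672527.
Step 6: alpha = 0.1. fail to reject H0.

W+ = 21, W- = 15, W = min = 15, p = 0.672527, fail to reject H0.


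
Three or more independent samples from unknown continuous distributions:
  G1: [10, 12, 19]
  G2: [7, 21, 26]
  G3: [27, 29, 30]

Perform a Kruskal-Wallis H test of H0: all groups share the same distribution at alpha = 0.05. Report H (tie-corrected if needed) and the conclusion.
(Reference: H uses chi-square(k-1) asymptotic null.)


Step 1: Combine all N = 9 observations and assign midranks.
sorted (value, group, rank): (7,G2,1), (10,G1,2), (12,G1,3), (19,G1,4), (21,G2,5), (26,G2,6), (27,G3,7), (29,G3,8), (30,G3,9)
Step 2: Sum ranks within each group.
R_1 = 9 (n_1 = 3)
R_2 = 12 (n_2 = 3)
R_3 = 24 (n_3 = 3)
Step 3: H = 12/(N(N+1)) * sum(R_i^2/n_i) - 3(N+1)
     = 12/(9*10) * (9^2/3 + 12^2/3 + 24^2/3) - 3*10
     = 0.133333 * 267 - 30
     = 5.600000.
Step 4: No ties, so H is used without correction.
Step 5: Under H0, H ~ chi^2(2); p-value = 0.060810.
Step 6: alpha = 0.05. fail to reject H0.

H = 5.6000, df = 2, p = 0.060810, fail to reject H0.


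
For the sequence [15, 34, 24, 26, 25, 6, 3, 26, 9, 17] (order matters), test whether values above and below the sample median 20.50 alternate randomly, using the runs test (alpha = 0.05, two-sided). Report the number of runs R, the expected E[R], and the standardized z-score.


Step 1: Compute median = 20.50; label A = above, B = below.
Labels in order: BAAAABBABB  (n_A = 5, n_B = 5)
Step 2: Count runs R = 5.
Step 3: Under H0 (random ordering), E[R] = 2*n_A*n_B/(n_A+n_B) + 1 = 2*5*5/10 + 1 = 6.0000.
        Var[R] = 2*n_A*n_B*(2*n_A*n_B - n_A - n_B) / ((n_A+n_B)^2 * (n_A+n_B-1)) = 2000/900 = 2.2222.
        SD[R] = 1.4907.
Step 4: Continuity-corrected z = (R + 0.5 - E[R]) / SD[R] = (5 + 0.5 - 6.0000) / 1.4907 = -0.3354.
Step 5: Two-sided p-value via normal approximation = 2*(1 - Phi(|z|)) = 0.737316.
Step 6: alpha = 0.05. fail to reject H0.

R = 5, z = -0.3354, p = 0.737316, fail to reject H0.


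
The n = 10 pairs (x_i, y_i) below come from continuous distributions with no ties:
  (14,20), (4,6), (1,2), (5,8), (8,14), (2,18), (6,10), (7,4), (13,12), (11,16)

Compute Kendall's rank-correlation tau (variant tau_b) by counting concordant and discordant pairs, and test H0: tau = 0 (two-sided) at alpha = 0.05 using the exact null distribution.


Step 1: Enumerate the 45 unordered pairs (i,j) with i<j and classify each by sign(x_j-x_i) * sign(y_j-y_i).
  (1,2):dx=-10,dy=-14->C; (1,3):dx=-13,dy=-18->C; (1,4):dx=-9,dy=-12->C; (1,5):dx=-6,dy=-6->C
  (1,6):dx=-12,dy=-2->C; (1,7):dx=-8,dy=-10->C; (1,8):dx=-7,dy=-16->C; (1,9):dx=-1,dy=-8->C
  (1,10):dx=-3,dy=-4->C; (2,3):dx=-3,dy=-4->C; (2,4):dx=+1,dy=+2->C; (2,5):dx=+4,dy=+8->C
  (2,6):dx=-2,dy=+12->D; (2,7):dx=+2,dy=+4->C; (2,8):dx=+3,dy=-2->D; (2,9):dx=+9,dy=+6->C
  (2,10):dx=+7,dy=+10->C; (3,4):dx=+4,dy=+6->C; (3,5):dx=+7,dy=+12->C; (3,6):dx=+1,dy=+16->C
  (3,7):dx=+5,dy=+8->C; (3,8):dx=+6,dy=+2->C; (3,9):dx=+12,dy=+10->C; (3,10):dx=+10,dy=+14->C
  (4,5):dx=+3,dy=+6->C; (4,6):dx=-3,dy=+10->D; (4,7):dx=+1,dy=+2->C; (4,8):dx=+2,dy=-4->D
  (4,9):dx=+8,dy=+4->C; (4,10):dx=+6,dy=+8->C; (5,6):dx=-6,dy=+4->D; (5,7):dx=-2,dy=-4->C
  (5,8):dx=-1,dy=-10->C; (5,9):dx=+5,dy=-2->D; (5,10):dx=+3,dy=+2->C; (6,7):dx=+4,dy=-8->D
  (6,8):dx=+5,dy=-14->D; (6,9):dx=+11,dy=-6->D; (6,10):dx=+9,dy=-2->D; (7,8):dx=+1,dy=-6->D
  (7,9):dx=+7,dy=+2->C; (7,10):dx=+5,dy=+6->C; (8,9):dx=+6,dy=+8->C; (8,10):dx=+4,dy=+12->C
  (9,10):dx=-2,dy=+4->D
Step 2: C = 33, D = 12, total pairs = 45.
Step 3: tau = (C - D)/(n(n-1)/2) = (33 - 12)/45 = 0.466667.
Step 4: Exact two-sided p-value (enumerate n! = 3628800 permutations of y under H0): p = 0.072550.
Step 5: alpha = 0.05. fail to reject H0.

tau_b = 0.4667 (C=33, D=12), p = 0.072550, fail to reject H0.


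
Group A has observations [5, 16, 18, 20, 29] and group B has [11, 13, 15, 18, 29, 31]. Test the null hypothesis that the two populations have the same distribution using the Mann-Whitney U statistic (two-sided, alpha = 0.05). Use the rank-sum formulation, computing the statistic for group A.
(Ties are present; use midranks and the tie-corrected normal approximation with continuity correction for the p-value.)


Step 1: Combine and sort all 11 observations; assign midranks.
sorted (value, group): (5,X), (11,Y), (13,Y), (15,Y), (16,X), (18,X), (18,Y), (20,X), (29,X), (29,Y), (31,Y)
ranks: 5->1, 11->2, 13->3, 15->4, 16->5, 18->6.5, 18->6.5, 20->8, 29->9.5, 29->9.5, 31->11
Step 2: Rank sum for X: R1 = 1 + 5 + 6.5 + 8 + 9.5 = 30.
Step 3: U_X = R1 - n1(n1+1)/2 = 30 - 5*6/2 = 30 - 15 = 15.
       U_Y = n1*n2 - U_X = 30 - 15 = 15.
Step 4: Ties are present, so use the tie-corrected normal approximation (with continuity correction) for the p-value.
Step 5: p-value = 1.000000; compare to alpha = 0.05. fail to reject H0.

U_X = 15, p = 1.000000, fail to reject H0 at alpha = 0.05.


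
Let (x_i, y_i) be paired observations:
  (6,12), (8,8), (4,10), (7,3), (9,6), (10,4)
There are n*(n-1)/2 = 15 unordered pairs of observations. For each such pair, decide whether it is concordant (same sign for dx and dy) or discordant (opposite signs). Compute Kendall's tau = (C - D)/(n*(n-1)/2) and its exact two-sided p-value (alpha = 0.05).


Step 1: Enumerate the 15 unordered pairs (i,j) with i<j and classify each by sign(x_j-x_i) * sign(y_j-y_i).
  (1,2):dx=+2,dy=-4->D; (1,3):dx=-2,dy=-2->C; (1,4):dx=+1,dy=-9->D; (1,5):dx=+3,dy=-6->D
  (1,6):dx=+4,dy=-8->D; (2,3):dx=-4,dy=+2->D; (2,4):dx=-1,dy=-5->C; (2,5):dx=+1,dy=-2->D
  (2,6):dx=+2,dy=-4->D; (3,4):dx=+3,dy=-7->D; (3,5):dx=+5,dy=-4->D; (3,6):dx=+6,dy=-6->D
  (4,5):dx=+2,dy=+3->C; (4,6):dx=+3,dy=+1->C; (5,6):dx=+1,dy=-2->D
Step 2: C = 4, D = 11, total pairs = 15.
Step 3: tau = (C - D)/(n(n-1)/2) = (4 - 11)/15 = -0.466667.
Step 4: Exact two-sided p-value (enumerate n! = 720 permutations of y under H0): p = 0.272222.
Step 5: alpha = 0.05. fail to reject H0.

tau_b = -0.4667 (C=4, D=11), p = 0.272222, fail to reject H0.


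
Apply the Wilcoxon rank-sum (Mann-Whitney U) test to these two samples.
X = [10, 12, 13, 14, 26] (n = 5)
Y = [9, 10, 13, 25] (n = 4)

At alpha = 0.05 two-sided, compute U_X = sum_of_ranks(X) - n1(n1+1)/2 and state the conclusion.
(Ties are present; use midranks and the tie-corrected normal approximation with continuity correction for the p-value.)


Step 1: Combine and sort all 9 observations; assign midranks.
sorted (value, group): (9,Y), (10,X), (10,Y), (12,X), (13,X), (13,Y), (14,X), (25,Y), (26,X)
ranks: 9->1, 10->2.5, 10->2.5, 12->4, 13->5.5, 13->5.5, 14->7, 25->8, 26->9
Step 2: Rank sum for X: R1 = 2.5 + 4 + 5.5 + 7 + 9 = 28.
Step 3: U_X = R1 - n1(n1+1)/2 = 28 - 5*6/2 = 28 - 15 = 13.
       U_Y = n1*n2 - U_X = 20 - 13 = 7.
Step 4: Ties are present, so use the tie-corrected normal approximation (with continuity correction) for the p-value.
Step 5: p-value = 0.536878; compare to alpha = 0.05. fail to reject H0.

U_X = 13, p = 0.536878, fail to reject H0 at alpha = 0.05.


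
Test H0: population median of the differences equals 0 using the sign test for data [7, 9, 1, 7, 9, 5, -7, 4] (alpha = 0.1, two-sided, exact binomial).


Step 1: Discard zero differences. Original n = 8; n_eff = number of nonzero differences = 8.
Nonzero differences (with sign): +7, +9, +1, +7, +9, +5, -7, +4
Step 2: Count signs: positive = 7, negative = 1.
Step 3: Under H0: P(positive) = 0.5, so the number of positives S ~ Bin(8, 0.5).
Step 4: Two-sided exact p-value = sum of Bin(8,0.5) probabilities at or below the observed probability = 0.070312.
Step 5: alpha = 0.1. reject H0.

n_eff = 8, pos = 7, neg = 1, p = 0.070312, reject H0.


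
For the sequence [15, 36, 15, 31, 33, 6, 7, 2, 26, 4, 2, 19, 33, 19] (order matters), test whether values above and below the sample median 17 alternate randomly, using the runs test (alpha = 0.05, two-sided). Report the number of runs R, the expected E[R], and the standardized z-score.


Step 1: Compute median = 17; label A = above, B = below.
Labels in order: BABAABBBABBAAA  (n_A = 7, n_B = 7)
Step 2: Count runs R = 8.
Step 3: Under H0 (random ordering), E[R] = 2*n_A*n_B/(n_A+n_B) + 1 = 2*7*7/14 + 1 = 8.0000.
        Var[R] = 2*n_A*n_B*(2*n_A*n_B - n_A - n_B) / ((n_A+n_B)^2 * (n_A+n_B-1)) = 8232/2548 = 3.2308.
        SD[R] = 1.7974.
Step 4: R = E[R], so z = 0 with no continuity correction.
Step 5: Two-sided p-value via normal approximation = 2*(1 - Phi(|z|)) = 1.000000.
Step 6: alpha = 0.05. fail to reject H0.

R = 8, z = 0.0000, p = 1.000000, fail to reject H0.


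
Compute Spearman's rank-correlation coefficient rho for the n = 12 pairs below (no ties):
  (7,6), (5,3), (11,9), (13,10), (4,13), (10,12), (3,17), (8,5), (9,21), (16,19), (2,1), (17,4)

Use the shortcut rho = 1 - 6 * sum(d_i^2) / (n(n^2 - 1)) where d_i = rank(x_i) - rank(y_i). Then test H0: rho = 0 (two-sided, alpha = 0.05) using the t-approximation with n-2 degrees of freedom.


Step 1: Rank x and y separately (midranks; no ties here).
rank(x): 7->5, 5->4, 11->9, 13->10, 4->3, 10->8, 3->2, 8->6, 9->7, 16->11, 2->1, 17->12
rank(y): 6->5, 3->2, 9->6, 10->7, 13->9, 12->8, 17->10, 5->4, 21->12, 19->11, 1->1, 4->3
Step 2: d_i = R_x(i) - R_y(i); compute d_i^2.
  (5-5)^2=0, (4-2)^2=4, (9-6)^2=9, (10-7)^2=9, (3-9)^2=36, (8-8)^2=0, (2-10)^2=64, (6-4)^2=4, (7-12)^2=25, (11-11)^2=0, (1-1)^2=0, (12-3)^2=81
sum(d^2) = 232.
Step 3: rho = 1 - 6*232 / (12*(12^2 - 1)) = 1 - 1392/1716 = 0.188811.
Step 4: Under H0, t = rho * sqrt((n-2)/(1-rho^2)) = 0.6080 ~ t(10).
Step 5: Two-sided p-value from the t-distribution with 10 df = 0.556737.
Step 6: alpha = 0.05. fail to reject H0.

rho = 0.1888, p = 0.556737, fail to reject H0 at alpha = 0.05.


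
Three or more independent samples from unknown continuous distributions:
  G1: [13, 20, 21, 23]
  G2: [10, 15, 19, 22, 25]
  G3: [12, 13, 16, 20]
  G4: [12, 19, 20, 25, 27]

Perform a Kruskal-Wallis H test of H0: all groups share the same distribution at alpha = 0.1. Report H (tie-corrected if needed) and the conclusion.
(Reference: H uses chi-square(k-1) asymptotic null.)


Step 1: Combine all N = 18 observations and assign midranks.
sorted (value, group, rank): (10,G2,1), (12,G3,2.5), (12,G4,2.5), (13,G1,4.5), (13,G3,4.5), (15,G2,6), (16,G3,7), (19,G2,8.5), (19,G4,8.5), (20,G1,11), (20,G3,11), (20,G4,11), (21,G1,13), (22,G2,14), (23,G1,15), (25,G2,16.5), (25,G4,16.5), (27,G4,18)
Step 2: Sum ranks within each group.
R_1 = 43.5 (n_1 = 4)
R_2 = 46 (n_2 = 5)
R_3 = 25 (n_3 = 4)
R_4 = 56.5 (n_4 = 5)
Step 3: H = 12/(N(N+1)) * sum(R_i^2/n_i) - 3(N+1)
     = 12/(18*19) * (43.5^2/4 + 46^2/5 + 25^2/4 + 56.5^2/5) - 3*19
     = 0.035088 * 1690.96 - 57
     = 2.332018.
Step 4: Ties present; correction factor C = 1 - 48/(18^3 - 18) = 0.991744. Corrected H = 2.332018 / 0.991744 = 2.351431.
Step 5: Under H0, H ~ chi^2(3); p-value = 0.502740.
Step 6: alpha = 0.1. fail to reject H0.

H = 2.3514, df = 3, p = 0.502740, fail to reject H0.


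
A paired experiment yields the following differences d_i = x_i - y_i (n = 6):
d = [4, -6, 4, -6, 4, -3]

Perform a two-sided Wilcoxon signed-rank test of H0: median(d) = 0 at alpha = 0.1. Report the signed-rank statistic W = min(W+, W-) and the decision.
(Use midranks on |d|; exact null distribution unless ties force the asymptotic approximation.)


Step 1: Drop any zero differences (none here) and take |d_i|.
|d| = [4, 6, 4, 6, 4, 3]
Step 2: Midrank |d_i| (ties get averaged ranks).
ranks: |4|->3, |6|->5.5, |4|->3, |6|->5.5, |4|->3, |3|->1
Step 3: Attach original signs; sum ranks with positive sign and with negative sign.
W+ = 3 + 3 + 3 = 9
W- = 5.5 + 5.5 + 1 = 12
(Check: W+ + W- = 21 should equal n(n+1)/2 = 21.)
Step 4: Test statistic W = min(W+, W-) = 9.
Step 5: Ties in |d|, so use the tie-corrected normal approximation.
        E[W] = n(n+1)/4 = 6*7/4 = 10.5.
        Tie groups: |d|=4 (t=3), |d|=6 (t=2); sum(t^3 - t) = 30.
        Var[W] = n(n+1)(2n+1)/24 - sum(t^3-t)/48 = 546/24 - 30/48 = 22.125.
        z = (W - E[W]) / sqrt(Var[W]) = (9 - 10.5) / 4.7037 = -0.3189.
        Two-sided p = 2*Phi(z) = 0.749805.
Step 6: alpha = 0.1. fail to reject H0.

W+ = 9, W- = 12, W = min = 9, p = 0.749805, fail to reject H0.


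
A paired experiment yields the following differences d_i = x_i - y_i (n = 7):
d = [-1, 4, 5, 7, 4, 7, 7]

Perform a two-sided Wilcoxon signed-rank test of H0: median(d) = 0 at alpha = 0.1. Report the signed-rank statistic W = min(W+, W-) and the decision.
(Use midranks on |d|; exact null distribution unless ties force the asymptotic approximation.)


Step 1: Drop any zero differences (none here) and take |d_i|.
|d| = [1, 4, 5, 7, 4, 7, 7]
Step 2: Midrank |d_i| (ties get averaged ranks).
ranks: |1|->1, |4|->2.5, |5|->4, |7|->6, |4|->2.5, |7|->6, |7|->6
Step 3: Attach original signs; sum ranks with positive sign and with negative sign.
W+ = 2.5 + 4 + 6 + 2.5 + 6 + 6 = 27
W- = 1 = 1
(Check: W+ + W- = 28 should equal n(n+1)/2 = 28.)
Step 4: Test statistic W = min(W+, W-) = 1.
Step 5: Ties in |d|, so use the tie-corrected normal approximation.
        E[W] = n(n+1)/4 = 7*8/4 = 14.
        Tie groups: |d|=4 (t=2), |d|=7 (t=3); sum(t^3 - t) = 30.
        Var[W] = n(n+1)(2n+1)/24 - sum(t^3-t)/48 = 840/24 - 30/48 = 34.375.
        z = (W - E[W]) / sqrt(Var[W]) = (1 - 14) / 5.8630 = -2.2173.
        Two-sided p = 2*Phi(z) = 0.026603.
Step 6: alpha = 0.1. reject H0.

W+ = 27, W- = 1, W = min = 1, p = 0.026603, reject H0.


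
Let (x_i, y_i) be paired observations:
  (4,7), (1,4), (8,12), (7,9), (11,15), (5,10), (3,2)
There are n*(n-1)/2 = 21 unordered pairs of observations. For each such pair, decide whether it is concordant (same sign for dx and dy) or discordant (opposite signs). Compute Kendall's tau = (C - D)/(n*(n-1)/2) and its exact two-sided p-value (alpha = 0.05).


Step 1: Enumerate the 21 unordered pairs (i,j) with i<j and classify each by sign(x_j-x_i) * sign(y_j-y_i).
  (1,2):dx=-3,dy=-3->C; (1,3):dx=+4,dy=+5->C; (1,4):dx=+3,dy=+2->C; (1,5):dx=+7,dy=+8->C
  (1,6):dx=+1,dy=+3->C; (1,7):dx=-1,dy=-5->C; (2,3):dx=+7,dy=+8->C; (2,4):dx=+6,dy=+5->C
  (2,5):dx=+10,dy=+11->C; (2,6):dx=+4,dy=+6->C; (2,7):dx=+2,dy=-2->D; (3,4):dx=-1,dy=-3->C
  (3,5):dx=+3,dy=+3->C; (3,6):dx=-3,dy=-2->C; (3,7):dx=-5,dy=-10->C; (4,5):dx=+4,dy=+6->C
  (4,6):dx=-2,dy=+1->D; (4,7):dx=-4,dy=-7->C; (5,6):dx=-6,dy=-5->C; (5,7):dx=-8,dy=-13->C
  (6,7):dx=-2,dy=-8->C
Step 2: C = 19, D = 2, total pairs = 21.
Step 3: tau = (C - D)/(n(n-1)/2) = (19 - 2)/21 = 0.809524.
Step 4: Exact two-sided p-value (enumerate n! = 5040 permutations of y under H0): p = 0.010714.
Step 5: alpha = 0.05. reject H0.

tau_b = 0.8095 (C=19, D=2), p = 0.010714, reject H0.


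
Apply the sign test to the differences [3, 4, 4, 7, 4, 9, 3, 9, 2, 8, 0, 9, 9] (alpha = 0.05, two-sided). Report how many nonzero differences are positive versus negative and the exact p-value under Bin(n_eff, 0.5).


Step 1: Discard zero differences. Original n = 13; n_eff = number of nonzero differences = 12.
Nonzero differences (with sign): +3, +4, +4, +7, +4, +9, +3, +9, +2, +8, +9, +9
Step 2: Count signs: positive = 12, negative = 0.
Step 3: Under H0: P(positive) = 0.5, so the number of positives S ~ Bin(12, 0.5).
Step 4: Two-sided exact p-value = sum of Bin(12,0.5) probabilities at or below the observed probability = 0.000488.
Step 5: alpha = 0.05. reject H0.

n_eff = 12, pos = 12, neg = 0, p = 0.000488, reject H0.


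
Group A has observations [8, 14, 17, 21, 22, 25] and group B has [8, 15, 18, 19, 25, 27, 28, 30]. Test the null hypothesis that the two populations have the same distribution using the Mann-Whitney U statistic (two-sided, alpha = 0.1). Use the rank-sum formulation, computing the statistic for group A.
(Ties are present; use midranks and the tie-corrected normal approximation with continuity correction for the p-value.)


Step 1: Combine and sort all 14 observations; assign midranks.
sorted (value, group): (8,X), (8,Y), (14,X), (15,Y), (17,X), (18,Y), (19,Y), (21,X), (22,X), (25,X), (25,Y), (27,Y), (28,Y), (30,Y)
ranks: 8->1.5, 8->1.5, 14->3, 15->4, 17->5, 18->6, 19->7, 21->8, 22->9, 25->10.5, 25->10.5, 27->12, 28->13, 30->14
Step 2: Rank sum for X: R1 = 1.5 + 3 + 5 + 8 + 9 + 10.5 = 37.
Step 3: U_X = R1 - n1(n1+1)/2 = 37 - 6*7/2 = 37 - 21 = 16.
       U_Y = n1*n2 - U_X = 48 - 16 = 32.
Step 4: Ties are present, so use the tie-corrected normal approximation (with continuity correction) for the p-value.
Step 5: p-value = 0.331857; compare to alpha = 0.1. fail to reject H0.

U_X = 16, p = 0.331857, fail to reject H0 at alpha = 0.1.
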